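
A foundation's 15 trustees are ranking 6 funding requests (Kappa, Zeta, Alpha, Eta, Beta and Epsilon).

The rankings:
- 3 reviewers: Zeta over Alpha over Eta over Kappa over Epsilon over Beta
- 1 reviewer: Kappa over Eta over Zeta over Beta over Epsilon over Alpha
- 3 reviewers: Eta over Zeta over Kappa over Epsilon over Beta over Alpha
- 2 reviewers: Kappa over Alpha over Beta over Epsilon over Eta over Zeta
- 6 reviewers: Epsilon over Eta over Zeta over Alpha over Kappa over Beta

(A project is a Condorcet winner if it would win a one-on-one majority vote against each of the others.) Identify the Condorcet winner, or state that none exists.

Check each pair by majority over 15 ballots:
Kappa vs Zeta: Zeta wins 12–3.
Kappa–Alpha: Alpha 9–6.
Kappa–Eta: Eta 12–3.
Kappa vs Beta: Kappa wins 15–0.
Kappa vs Epsilon: Kappa wins 9–6.
Zeta vs Alpha: Zeta, 13–2.
Zeta vs Eta: Eta wins 12–3.
Zeta–Beta: Zeta 13–2.
Zeta vs Epsilon: Epsilon, 8–7.
Alpha–Eta: Eta 10–5.
Alpha vs Beta: Alpha, 11–4.
Alpha vs Epsilon: Epsilon wins 10–5.
Eta vs Beta: Eta wins 13–2.
Eta vs Epsilon: Epsilon, 8–7.
Beta–Epsilon: Epsilon 12–3.
Each project drops at least one matchup (Kappa loses to Zeta; Zeta loses to Eta; Alpha loses to Zeta; Eta loses to Epsilon; Beta loses to Kappa; Epsilon loses to Kappa); the cycle Kappa > Epsilon > Zeta > Kappa rules out a Condorcet winner.

none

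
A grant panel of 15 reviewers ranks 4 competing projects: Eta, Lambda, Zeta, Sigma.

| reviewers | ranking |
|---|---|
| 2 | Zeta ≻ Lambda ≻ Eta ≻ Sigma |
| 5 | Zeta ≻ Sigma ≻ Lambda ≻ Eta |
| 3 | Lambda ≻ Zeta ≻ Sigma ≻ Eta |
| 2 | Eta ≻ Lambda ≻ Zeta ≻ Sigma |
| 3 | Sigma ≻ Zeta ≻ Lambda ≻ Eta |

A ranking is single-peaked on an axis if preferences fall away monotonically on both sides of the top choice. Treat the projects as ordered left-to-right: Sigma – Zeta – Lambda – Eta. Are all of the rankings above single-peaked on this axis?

Axis positions: Sigma=1, Zeta=2, Lambda=3, Eta=4.
Cluster 1 (peak Zeta at position 2): ranking walks positions 2-3-4-1, expanding outward from the peak — single-peaked.
Cluster 2 (peak Zeta at position 2): ranking walks positions 2-1-3-4, expanding outward from the peak — single-peaked.
Cluster 3 (peak Lambda at position 3): ranking walks positions 3-2-1-4, expanding outward from the peak — single-peaked.
Cluster 4 (peak Eta at position 4): ranking walks positions 4-3-2-1, expanding outward from the peak — single-peaked.
Cluster 5 (peak Sigma at position 1): ranking walks positions 1-2-3-4, expanding outward from the peak — single-peaked.
Every ranking is single-peaked on this axis.

yes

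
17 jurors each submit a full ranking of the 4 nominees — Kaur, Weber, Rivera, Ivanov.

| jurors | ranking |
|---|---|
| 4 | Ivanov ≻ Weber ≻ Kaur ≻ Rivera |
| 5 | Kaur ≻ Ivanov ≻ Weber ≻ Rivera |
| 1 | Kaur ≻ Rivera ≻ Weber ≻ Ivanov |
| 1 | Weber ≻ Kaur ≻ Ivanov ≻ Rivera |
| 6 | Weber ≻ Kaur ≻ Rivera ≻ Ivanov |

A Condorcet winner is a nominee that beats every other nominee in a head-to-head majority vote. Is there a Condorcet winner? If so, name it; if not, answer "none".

Head-to-head results (17 jurors):
Kaur vs Weber: Kaur preferred on 5+1 = 6 ballots; Weber wins 11–6.
Kaur vs Rivera: 17 to 0, Kaur.
Kaur vs Ivanov: Kaur is ranked higher on 5+1+1+6 = 13 ballots, Ivanov on 4. Kaur wins 13–4.
Weber vs Rivera: 16 to 1, Weber.
Weber vs Ivanov: 8 to 9, Ivanov.
Rivera vs Ivanov: 7 to 10, Ivanov.
Each nominee drops at least one matchup (Kaur loses to Weber; Weber loses to Ivanov; Rivera loses to Kaur; Ivanov loses to Kaur); the cycle Kaur → Ivanov → Weber → Kaur rules out a Condorcet winner.

none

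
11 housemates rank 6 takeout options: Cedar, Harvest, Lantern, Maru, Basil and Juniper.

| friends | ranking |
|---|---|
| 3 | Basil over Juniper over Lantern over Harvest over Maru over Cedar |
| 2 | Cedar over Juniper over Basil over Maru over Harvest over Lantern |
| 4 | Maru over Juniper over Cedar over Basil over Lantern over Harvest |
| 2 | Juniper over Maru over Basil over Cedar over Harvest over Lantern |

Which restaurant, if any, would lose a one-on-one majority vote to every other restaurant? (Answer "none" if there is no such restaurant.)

Pairwise majorities:
Cedar vs Harvest: 8 to 3, Cedar.
Cedar vs Lantern: Cedar wins 8–3.
Cedar–Maru: Maru 9–2.
Cedar vs Basil: Cedar wins 6–5.
Cedar vs Juniper: Juniper, 9–2.
Harvest vs Lantern: Harvest preferred on 2+2 = 4 ballots; Lantern wins 7–4.
Harvest–Maru: Maru 8–3.
Harvest vs Basil: Basil, 11–0.
Harvest vs Juniper: 0 to 11, Juniper.
Lantern vs Maru: Maru wins 8–3.
Lantern vs Basil: Lantern is ranked higher on 0 ballots, Basil on 11. Basil wins 11–0.
Lantern vs Juniper: Juniper, 11–0.
Maru–Basil: Maru 6–5.
Maru vs Juniper: Juniper, 7–4.
Basil vs Juniper: Juniper, 8–3.
Only Harvest has no wins; Harvest is the Condorcet loser.

Harvest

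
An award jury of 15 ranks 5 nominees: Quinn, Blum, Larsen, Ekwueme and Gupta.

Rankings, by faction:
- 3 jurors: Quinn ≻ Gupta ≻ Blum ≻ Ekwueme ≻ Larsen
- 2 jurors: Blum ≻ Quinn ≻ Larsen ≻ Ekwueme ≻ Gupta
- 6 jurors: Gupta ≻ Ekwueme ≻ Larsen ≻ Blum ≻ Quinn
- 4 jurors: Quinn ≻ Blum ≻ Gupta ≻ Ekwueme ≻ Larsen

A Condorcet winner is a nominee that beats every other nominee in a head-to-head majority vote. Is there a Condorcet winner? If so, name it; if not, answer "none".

none

Check each pair by majority over 15 ballots:
Quinn vs Blum: 7 to 8, Blum.
Quinn–Larsen: Quinn 9–6.
Quinn–Ekwueme: Quinn 9–6.
Quinn vs Gupta: 9 to 6, Quinn.
Blum vs Larsen: Blum is ranked higher on 3+2+4 = 9 ballots, Larsen on 6. Blum wins 9–6.
Blum vs Ekwueme: Blum, 9–6.
Blum–Gupta: Gupta 9–6.
Larsen–Ekwueme: Ekwueme 13–2.
Larsen–Gupta: Gupta 13–2.
Ekwueme vs Gupta: Gupta wins 13–2.
Each nominee drops at least one matchup (Quinn loses to Blum; Blum loses to Gupta; Larsen loses to Quinn; Ekwueme loses to Quinn; Gupta loses to Quinn); the cycle Quinn → Gupta → Blum → Quinn rules out a Condorcet winner.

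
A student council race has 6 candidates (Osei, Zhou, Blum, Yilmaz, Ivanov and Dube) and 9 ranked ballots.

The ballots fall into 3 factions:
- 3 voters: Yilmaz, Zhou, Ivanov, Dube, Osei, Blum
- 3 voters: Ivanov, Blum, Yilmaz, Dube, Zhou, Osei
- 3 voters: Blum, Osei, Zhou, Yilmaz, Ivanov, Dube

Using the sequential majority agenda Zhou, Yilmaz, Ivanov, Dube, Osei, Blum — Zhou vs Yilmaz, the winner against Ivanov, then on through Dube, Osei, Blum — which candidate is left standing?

Round 1: Zhou vs Yilmaz — 3–6, Yilmaz advances.
Round 2: Yilmaz vs Ivanov — 6–3, Yilmaz advances.
Round 3: Yilmaz vs Dube — 9–0, Yilmaz advances.
Round 4: Yilmaz vs Osei — 6–3, Yilmaz advances.
Round 5: Yilmaz vs Blum — 3–6, Blum advances.
Blum survives the agenda.

Blum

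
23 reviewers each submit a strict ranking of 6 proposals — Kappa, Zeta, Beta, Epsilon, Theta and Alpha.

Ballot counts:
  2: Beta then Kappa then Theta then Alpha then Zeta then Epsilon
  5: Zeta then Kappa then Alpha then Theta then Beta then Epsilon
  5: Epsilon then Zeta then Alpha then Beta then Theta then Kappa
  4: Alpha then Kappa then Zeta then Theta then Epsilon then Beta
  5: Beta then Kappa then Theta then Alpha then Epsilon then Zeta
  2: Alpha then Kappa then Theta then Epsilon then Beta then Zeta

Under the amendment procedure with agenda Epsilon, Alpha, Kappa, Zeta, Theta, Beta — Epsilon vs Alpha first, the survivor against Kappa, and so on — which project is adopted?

Beta

Round 1: Epsilon vs Alpha — 5–18, Alpha advances.
Round 2: Alpha vs Kappa — 11–12, Kappa advances.
Round 3: Kappa vs Zeta — 13–10, Kappa advances.
Round 4: Kappa vs Theta — 18–5, Kappa advances.
Round 5: Kappa vs Beta — 11–12, Beta advances.
The agenda winner is Beta.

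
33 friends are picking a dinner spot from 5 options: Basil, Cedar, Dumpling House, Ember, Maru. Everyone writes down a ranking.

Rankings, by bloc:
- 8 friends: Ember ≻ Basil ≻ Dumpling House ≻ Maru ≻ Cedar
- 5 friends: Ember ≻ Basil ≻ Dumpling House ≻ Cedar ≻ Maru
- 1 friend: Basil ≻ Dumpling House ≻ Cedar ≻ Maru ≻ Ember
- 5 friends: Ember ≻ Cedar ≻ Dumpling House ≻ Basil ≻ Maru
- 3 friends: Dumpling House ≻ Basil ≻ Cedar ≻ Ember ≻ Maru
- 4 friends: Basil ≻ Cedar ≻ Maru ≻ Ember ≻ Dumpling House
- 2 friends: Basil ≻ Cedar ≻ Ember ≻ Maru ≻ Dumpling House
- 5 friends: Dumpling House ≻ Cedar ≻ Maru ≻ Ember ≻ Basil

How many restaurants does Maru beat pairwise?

0

Maru against each rival (33 friends):
Maru vs Basil: 5 for Maru, 28 for Basil — Basil by 28–5.
Maru vs Cedar: Maru preferred on 8 ballots; Cedar wins 25–8.
Maru vs Dumpling House: Maru is ranked higher on 4+2 = 6 ballots, Dumpling House on 27. Dumpling House wins 27–6.
Maru vs Ember: Ember, 23–10.
Maru beats no one; loses to Basil, Cedar, Dumpling House, Ember — 0 pairwise wins.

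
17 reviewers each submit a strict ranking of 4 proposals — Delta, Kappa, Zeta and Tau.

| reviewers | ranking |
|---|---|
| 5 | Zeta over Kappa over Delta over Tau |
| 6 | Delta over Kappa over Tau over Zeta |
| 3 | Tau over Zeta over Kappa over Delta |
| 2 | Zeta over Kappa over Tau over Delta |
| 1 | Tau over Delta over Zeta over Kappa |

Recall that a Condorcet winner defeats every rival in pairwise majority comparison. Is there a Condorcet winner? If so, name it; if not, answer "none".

none

Check each pair by majority over 17 ballots:
Delta vs Kappa: Kappa, 10–7.
Delta–Zeta: Zeta 10–7.
Delta vs Tau: Delta wins 11–6.
Kappa vs Zeta: Zeta, 11–6.
Kappa–Tau: Kappa 13–4.
Zeta–Tau: Tau 10–7.
Every project loses at least once (Delta loses to Kappa; Kappa loses to Zeta; Zeta loses to Tau; Tau loses to Delta). The majority relation contains the cycle Delta > Tau > Zeta > Delta, so there is no Condorcet winner.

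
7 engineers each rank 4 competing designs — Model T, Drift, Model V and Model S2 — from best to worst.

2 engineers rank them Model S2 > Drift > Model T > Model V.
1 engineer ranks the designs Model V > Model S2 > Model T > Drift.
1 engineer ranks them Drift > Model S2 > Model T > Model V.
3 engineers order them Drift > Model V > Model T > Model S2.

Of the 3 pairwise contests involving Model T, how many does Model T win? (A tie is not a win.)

Model T against each rival (7 engineers):
Model T vs Drift: 1 for Model T, 6 for Drift — Drift by 6–1.
Model T vs Model V: Model V, 4–3.
Model T vs Model S2: Model T preferred on 3 ballots; Model S2 wins 4–3.
Model T beats no one; loses to Drift, Model V, Model S2 — 0 pairwise wins.

0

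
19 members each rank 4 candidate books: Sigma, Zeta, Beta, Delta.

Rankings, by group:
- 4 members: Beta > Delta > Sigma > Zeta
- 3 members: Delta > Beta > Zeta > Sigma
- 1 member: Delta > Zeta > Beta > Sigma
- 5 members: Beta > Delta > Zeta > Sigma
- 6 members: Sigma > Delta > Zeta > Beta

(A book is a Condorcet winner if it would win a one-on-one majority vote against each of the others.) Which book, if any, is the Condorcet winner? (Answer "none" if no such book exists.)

Delta

Check each pair by majority over 19 ballots:
Sigma vs Zeta: Sigma wins 10–9.
Sigma vs Beta: 6 for Sigma, 13 for Beta — Beta by 13–6.
Sigma vs Delta: Sigma is ranked higher on 6 ballots, Delta on 13. Delta wins 13–6.
Zeta vs Beta: Beta wins 12–7.
Zeta vs Delta: 0 to 19, Delta.
Beta–Delta: Delta 10–9.
Delta wins every pairwise contest, so Delta is the Condorcet winner.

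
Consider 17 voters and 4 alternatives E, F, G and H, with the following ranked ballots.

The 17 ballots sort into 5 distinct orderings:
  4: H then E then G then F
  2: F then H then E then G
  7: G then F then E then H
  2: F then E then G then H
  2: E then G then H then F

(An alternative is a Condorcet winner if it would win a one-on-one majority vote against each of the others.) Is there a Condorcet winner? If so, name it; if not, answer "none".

Check each pair by majority over 17 ballots:
E vs F: E preferred on 4+2 = 6 ballots; F wins 11–6.
E vs G: 4+2+2+2 = 10 for E, 7 for G — E by 10–7.
E vs H: E is ranked higher on 7+2+2 = 11 ballots, H on 6. E wins 11–6.
F vs G: 4 to 13, G.
F vs H: 11 to 6, F.
G vs H: G is ranked higher on 7+2+2 = 11 ballots, H on 6. G wins 11–6.
No alternative is unbeaten: E loses to F; F loses to G; G loses to E; H loses to E. In particular E > G > F > E is a majority cycle — no Condorcet winner exists.

none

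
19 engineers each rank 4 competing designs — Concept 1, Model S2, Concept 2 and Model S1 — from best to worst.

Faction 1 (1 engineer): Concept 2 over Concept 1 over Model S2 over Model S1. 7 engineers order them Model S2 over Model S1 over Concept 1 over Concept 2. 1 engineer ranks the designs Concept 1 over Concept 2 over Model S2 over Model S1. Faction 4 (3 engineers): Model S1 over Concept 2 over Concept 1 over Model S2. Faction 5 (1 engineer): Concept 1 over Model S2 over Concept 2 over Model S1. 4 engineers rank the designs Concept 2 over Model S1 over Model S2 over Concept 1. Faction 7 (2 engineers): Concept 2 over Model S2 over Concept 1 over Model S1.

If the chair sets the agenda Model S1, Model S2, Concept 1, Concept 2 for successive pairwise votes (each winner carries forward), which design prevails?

Round 1: Model S1 vs Model S2 — 7–12, Model S2 advances.
Round 2: Model S2 vs Concept 1 — 13–6, Model S2 advances.
Round 3: Model S2 vs Concept 2 — 8–11, Concept 2 advances.
The agenda winner is Concept 2.

Concept 2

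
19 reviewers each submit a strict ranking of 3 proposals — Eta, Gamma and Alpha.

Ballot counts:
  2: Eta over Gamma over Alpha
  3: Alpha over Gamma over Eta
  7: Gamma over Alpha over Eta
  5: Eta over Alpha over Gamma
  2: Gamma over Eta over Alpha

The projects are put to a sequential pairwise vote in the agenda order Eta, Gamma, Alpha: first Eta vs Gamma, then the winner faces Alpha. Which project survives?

Gamma

Round 1: Eta vs Gamma — 7–12, Gamma advances.
Round 2: Gamma vs Alpha — 11–8, Gamma advances.
The agenda winner is Gamma.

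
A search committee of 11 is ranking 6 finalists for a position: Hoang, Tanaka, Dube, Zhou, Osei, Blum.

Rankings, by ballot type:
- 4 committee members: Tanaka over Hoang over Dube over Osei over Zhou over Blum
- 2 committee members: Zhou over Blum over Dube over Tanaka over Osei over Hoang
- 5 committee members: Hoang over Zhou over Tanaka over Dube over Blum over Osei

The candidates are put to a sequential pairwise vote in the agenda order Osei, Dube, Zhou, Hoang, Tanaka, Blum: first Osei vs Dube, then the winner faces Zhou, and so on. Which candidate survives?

Round 1: Osei vs Dube — 0–11, Dube advances.
Round 2: Dube vs Zhou — 4–7, Zhou advances.
Round 3: Zhou vs Hoang — 2–9, Hoang advances.
Round 4: Hoang vs Tanaka — 5–6, Tanaka advances.
Round 5: Tanaka vs Blum — 9–2, Tanaka advances.
Tanaka survives the agenda.

Tanaka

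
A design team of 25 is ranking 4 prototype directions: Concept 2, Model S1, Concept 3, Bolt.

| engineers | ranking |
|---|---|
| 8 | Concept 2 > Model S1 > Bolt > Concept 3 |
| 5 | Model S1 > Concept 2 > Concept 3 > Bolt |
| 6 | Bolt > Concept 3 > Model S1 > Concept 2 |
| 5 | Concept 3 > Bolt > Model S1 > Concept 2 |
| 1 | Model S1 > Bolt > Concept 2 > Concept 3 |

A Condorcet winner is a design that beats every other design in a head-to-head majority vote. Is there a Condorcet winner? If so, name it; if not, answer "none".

Pairwise majorities:
Concept 2 vs Model S1: 8 to 17, Model S1.
Concept 2 vs Concept 3: Concept 2 wins 14–11.
Concept 2 vs Bolt: Concept 2 preferred on 8+5 = 13 ballots; Concept 2 wins 13–12.
Model S1 vs Concept 3: 14 to 11, Model S1.
Model S1–Bolt: Model S1 14–11.
Concept 3–Bolt: Bolt 15–10.
Model S1 defeats every rival head-to-head and is the Condorcet winner.

Model S1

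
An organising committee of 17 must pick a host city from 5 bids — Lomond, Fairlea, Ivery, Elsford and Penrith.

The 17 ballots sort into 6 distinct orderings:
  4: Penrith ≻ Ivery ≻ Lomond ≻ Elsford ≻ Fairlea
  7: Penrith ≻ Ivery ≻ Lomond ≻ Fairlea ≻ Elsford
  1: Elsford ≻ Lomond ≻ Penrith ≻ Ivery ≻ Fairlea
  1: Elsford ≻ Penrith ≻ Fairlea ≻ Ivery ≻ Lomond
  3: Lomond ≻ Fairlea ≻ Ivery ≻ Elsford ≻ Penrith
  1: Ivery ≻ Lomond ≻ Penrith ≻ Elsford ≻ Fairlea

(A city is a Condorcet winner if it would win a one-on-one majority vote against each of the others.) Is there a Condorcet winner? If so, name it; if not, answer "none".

Penrith

Pairwise majorities:
Lomond vs Fairlea: Lomond is ranked higher on 4+7+1+3+1 = 16 ballots, Fairlea on 1. Lomond wins 16–1.
Lomond vs Ivery: Lomond is ranked higher on 1+3 = 4 ballots, Ivery on 13. Ivery wins 13–4.
Lomond vs Elsford: Lomond is ranked higher on 4+7+3+1 = 15 ballots, Elsford on 2. Lomond wins 15–2.
Lomond vs Penrith: Lomond is ranked higher on 1+3+1 = 5 ballots, Penrith on 12. Penrith wins 12–5.
Fairlea vs Ivery: 1+3 = 4 for Fairlea, 13 for Ivery — Ivery by 13–4.
Fairlea vs Elsford: Fairlea is ranked higher on 7+3 = 10 ballots, Elsford on 7. Fairlea wins 10–7.
Fairlea vs Penrith: Fairlea preferred on 3 ballots; Penrith wins 14–3.
Ivery vs Elsford: 15 to 2, Ivery.
Ivery vs Penrith: 4 to 13, Penrith.
Elsford vs Penrith: Elsford preferred on 1+1+3 = 5 ballots; Penrith wins 12–5.
Penrith beats each of Lomond, Fairlea, Ivery, Elsford — Penrith is the Condorcet winner.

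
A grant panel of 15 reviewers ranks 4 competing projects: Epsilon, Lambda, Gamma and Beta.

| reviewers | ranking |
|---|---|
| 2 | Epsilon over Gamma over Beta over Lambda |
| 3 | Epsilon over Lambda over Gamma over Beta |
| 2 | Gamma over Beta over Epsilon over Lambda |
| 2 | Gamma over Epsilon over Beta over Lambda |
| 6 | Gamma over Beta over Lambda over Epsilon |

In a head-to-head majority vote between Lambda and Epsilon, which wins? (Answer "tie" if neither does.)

Ballots ranking Lambda above Epsilon: 6.
Ballots ranking Epsilon above Lambda: 15 − 6 = 9.
Epsilon wins the head-to-head 9–6.

Epsilon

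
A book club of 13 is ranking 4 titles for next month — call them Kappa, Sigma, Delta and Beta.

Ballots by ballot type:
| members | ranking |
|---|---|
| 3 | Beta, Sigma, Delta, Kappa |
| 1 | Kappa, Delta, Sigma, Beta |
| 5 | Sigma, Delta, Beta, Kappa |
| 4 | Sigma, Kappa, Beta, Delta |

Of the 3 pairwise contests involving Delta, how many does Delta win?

1

Delta against each rival (13 members):
Delta vs Kappa: Delta wins 8–5.
Delta–Sigma: Sigma 12–1.
Delta vs Beta: Beta, 7–6.
Delta beats Kappa; loses to Sigma, Beta — 1 pairwise win.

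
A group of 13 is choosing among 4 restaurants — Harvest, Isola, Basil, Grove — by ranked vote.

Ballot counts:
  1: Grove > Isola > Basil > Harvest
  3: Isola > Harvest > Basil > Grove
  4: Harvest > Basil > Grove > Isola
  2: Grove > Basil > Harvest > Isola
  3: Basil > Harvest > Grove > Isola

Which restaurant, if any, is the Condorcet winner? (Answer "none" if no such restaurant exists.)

Harvest

Pairwise majorities:
Harvest vs Isola: Harvest preferred on 4+2+3 = 9 ballots; Harvest wins 9–4.
Harvest vs Basil: 7 to 6, Harvest.
Harvest vs Grove: Harvest preferred on 3+4+3 = 10 ballots; Harvest wins 10–3.
Isola vs Basil: Isola is ranked higher on 1+3 = 4 ballots, Basil on 9. Basil wins 9–4.
Isola vs Grove: 3 to 10, Grove.
Basil vs Grove: Basil preferred on 3+4+3 = 10 ballots; Basil wins 10–3.
Harvest wins every pairwise contest, so Harvest is the Condorcet winner.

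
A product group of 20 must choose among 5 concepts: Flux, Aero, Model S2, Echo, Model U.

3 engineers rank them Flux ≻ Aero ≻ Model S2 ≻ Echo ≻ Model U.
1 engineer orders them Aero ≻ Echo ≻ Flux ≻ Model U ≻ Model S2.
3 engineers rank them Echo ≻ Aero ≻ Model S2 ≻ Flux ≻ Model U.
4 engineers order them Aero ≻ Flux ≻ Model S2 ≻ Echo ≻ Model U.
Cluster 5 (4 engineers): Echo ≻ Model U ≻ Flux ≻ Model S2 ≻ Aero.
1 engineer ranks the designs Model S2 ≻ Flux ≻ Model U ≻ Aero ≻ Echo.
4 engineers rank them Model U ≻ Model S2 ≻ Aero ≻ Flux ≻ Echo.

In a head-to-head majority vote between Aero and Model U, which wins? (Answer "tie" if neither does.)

Ballots ranking Aero above Model U: 3 + 1 + 3 + 4 = 11.
Ballots ranking Model U above Aero: 20 − 11 = 9.
Aero wins the head-to-head 11–9.

Aero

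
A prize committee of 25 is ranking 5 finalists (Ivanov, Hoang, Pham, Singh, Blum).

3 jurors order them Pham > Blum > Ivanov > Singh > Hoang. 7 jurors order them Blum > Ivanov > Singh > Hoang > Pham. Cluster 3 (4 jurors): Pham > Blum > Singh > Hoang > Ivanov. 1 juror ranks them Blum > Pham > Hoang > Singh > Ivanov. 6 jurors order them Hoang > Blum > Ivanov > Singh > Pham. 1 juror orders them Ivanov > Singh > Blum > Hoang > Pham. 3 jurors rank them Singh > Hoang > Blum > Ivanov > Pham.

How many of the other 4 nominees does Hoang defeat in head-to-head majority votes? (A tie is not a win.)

Hoang against each rival (25 jurors):
Hoang vs Ivanov: Hoang is ranked higher on 4+1+6+3 = 14 ballots, Ivanov on 11. Hoang wins 14–11.
Hoang vs Pham: 7+6+1+3 = 17 for Hoang, 8 for Pham — Hoang by 17–8.
Hoang vs Singh: Hoang preferred on 1+6 = 7 ballots; Singh wins 18–7.
Hoang vs Blum: Hoang preferred on 6+3 = 9 ballots; Blum wins 16–9.
Hoang beats Ivanov, Pham; loses to Singh, Blum — 2 pairwise wins.

2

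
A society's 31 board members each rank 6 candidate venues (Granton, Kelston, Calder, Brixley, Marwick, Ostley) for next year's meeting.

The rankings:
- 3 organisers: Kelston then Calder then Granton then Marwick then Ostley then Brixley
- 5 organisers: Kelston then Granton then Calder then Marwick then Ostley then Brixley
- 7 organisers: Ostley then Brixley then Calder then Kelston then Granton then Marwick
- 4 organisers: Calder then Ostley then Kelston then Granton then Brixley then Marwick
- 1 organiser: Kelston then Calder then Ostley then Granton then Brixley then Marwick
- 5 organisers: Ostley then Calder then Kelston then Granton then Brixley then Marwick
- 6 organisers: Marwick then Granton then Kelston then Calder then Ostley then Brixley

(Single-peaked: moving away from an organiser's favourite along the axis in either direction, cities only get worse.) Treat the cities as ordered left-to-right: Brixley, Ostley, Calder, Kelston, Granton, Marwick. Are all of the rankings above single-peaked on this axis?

yes

Axis positions: Brixley=1, Ostley=2, Calder=3, Kelston=4, Granton=5, Marwick=6.
Ballot type 1 (peak Kelston at position 4): ranking walks positions 4-3-5-6-2-1, expanding outward from the peak — single-peaked.
Ballot type 2 (peak Kelston at position 4): ranking walks positions 4-5-3-6-2-1, expanding outward from the peak — single-peaked.
Ballot type 3 (peak Ostley at position 2): ranking walks positions 2-1-3-4-5-6, expanding outward from the peak — single-peaked.
Ballot type 4 (peak Calder at position 3): ranking walks positions 3-2-4-5-1-6, expanding outward from the peak — single-peaked.
Ballot type 5 (peak Kelston at position 4): ranking walks positions 4-3-2-5-1-6, expanding outward from the peak — single-peaked.
Ballot type 6 (peak Ostley at position 2): ranking walks positions 2-3-4-5-1-6, expanding outward from the peak — single-peaked.
Ballot type 7 (peak Marwick at position 6): ranking walks positions 6-5-4-3-2-1, expanding outward from the peak — single-peaked.
Every ranking is single-peaked on this axis.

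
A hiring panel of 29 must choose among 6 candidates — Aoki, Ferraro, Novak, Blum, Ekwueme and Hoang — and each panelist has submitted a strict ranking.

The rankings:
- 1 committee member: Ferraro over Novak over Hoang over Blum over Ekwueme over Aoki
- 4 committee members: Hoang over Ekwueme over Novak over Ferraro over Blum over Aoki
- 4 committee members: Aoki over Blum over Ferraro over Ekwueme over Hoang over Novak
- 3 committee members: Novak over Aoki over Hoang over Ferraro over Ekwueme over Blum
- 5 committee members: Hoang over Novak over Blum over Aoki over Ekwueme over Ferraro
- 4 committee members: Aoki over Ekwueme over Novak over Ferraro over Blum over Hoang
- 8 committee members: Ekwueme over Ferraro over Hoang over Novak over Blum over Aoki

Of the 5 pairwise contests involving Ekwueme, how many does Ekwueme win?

4

Ekwueme against each rival (29 committee members):
Ekwueme vs Aoki: Aoki, 16–13.
Ekwueme vs Ferraro: Ekwueme preferred on 4+5+4+8 = 21 ballots; Ekwueme wins 21–8.
Ekwueme vs Novak: Ekwueme wins 20–9.
Ekwueme vs Blum: Ekwueme preferred on 4+3+4+8 = 19 ballots; Ekwueme wins 19–10.
Ekwueme vs Hoang: 16 to 13, Ekwueme.
Ekwueme beats Ferraro, Novak, Blum, Hoang; loses to Aoki — 4 pairwise wins.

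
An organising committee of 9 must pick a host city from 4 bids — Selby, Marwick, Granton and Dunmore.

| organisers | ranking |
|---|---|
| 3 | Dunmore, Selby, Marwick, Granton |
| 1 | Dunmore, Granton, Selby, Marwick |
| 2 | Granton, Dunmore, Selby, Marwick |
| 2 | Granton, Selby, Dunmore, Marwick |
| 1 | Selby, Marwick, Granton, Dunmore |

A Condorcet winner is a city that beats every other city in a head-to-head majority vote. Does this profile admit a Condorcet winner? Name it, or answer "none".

Head-to-head results (9 organisers):
Selby vs Marwick: Selby is ranked higher on 3+1+2+2+1 = 9 ballots, Marwick on 0. Selby wins 9–0.
Selby vs Granton: 3+1 = 4 for Selby, 5 for Granton — Granton by 5–4.
Selby vs Dunmore: 2+1 = 3 for Selby, 6 for Dunmore — Dunmore by 6–3.
Marwick vs Granton: 3+1 = 4 for Marwick, 5 for Granton — Granton by 5–4.
Marwick vs Dunmore: 1 to 8, Dunmore.
Granton vs Dunmore: 2+2+1 = 5 for Granton, 4 for Dunmore — Granton by 5–4.
Granton defeats every rival head-to-head and is the Condorcet winner.

Granton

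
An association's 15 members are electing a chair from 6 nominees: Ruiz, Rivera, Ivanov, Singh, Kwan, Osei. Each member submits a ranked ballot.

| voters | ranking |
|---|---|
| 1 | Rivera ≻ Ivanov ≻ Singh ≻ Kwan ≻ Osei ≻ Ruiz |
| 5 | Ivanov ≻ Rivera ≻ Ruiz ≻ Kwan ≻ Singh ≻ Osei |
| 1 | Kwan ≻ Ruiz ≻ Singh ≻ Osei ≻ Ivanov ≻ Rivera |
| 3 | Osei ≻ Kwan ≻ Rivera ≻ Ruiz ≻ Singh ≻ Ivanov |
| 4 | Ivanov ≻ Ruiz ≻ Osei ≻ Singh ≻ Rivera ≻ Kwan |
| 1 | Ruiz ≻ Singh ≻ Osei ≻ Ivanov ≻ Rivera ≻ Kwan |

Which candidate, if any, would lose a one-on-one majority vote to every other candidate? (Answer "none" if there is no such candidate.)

none

Head-to-head results (15 voters):
Ruiz vs Rivera: Rivera wins 9–6.
Ruiz vs Ivanov: Ivanov wins 10–5.
Ruiz vs Singh: Ruiz, 14–1.
Ruiz vs Kwan: Ruiz preferred on 5+4+1 = 10 ballots; Ruiz wins 10–5.
Ruiz vs Osei: Ruiz, 11–4.
Rivera vs Ivanov: Ivanov wins 11–4.
Rivera–Singh: Rivera 9–6.
Rivera vs Kwan: Rivera is ranked higher on 1+5+4+1 = 11 ballots, Kwan on 4. Rivera wins 11–4.
Rivera vs Osei: Rivera preferred on 1+5 = 6 ballots; Osei wins 9–6.
Ivanov vs Singh: Ivanov preferred on 1+5+4 = 10 ballots; Ivanov wins 10–5.
Ivanov vs Kwan: 1+5+4+1 = 11 for Ivanov, 4 for Kwan — Ivanov by 11–4.
Ivanov vs Osei: Ivanov, 10–5.
Singh vs Kwan: 1+4+1 = 6 for Singh, 9 for Kwan — Kwan by 9–6.
Singh vs Osei: Singh wins 8–7.
Kwan vs Osei: Osei, 8–7.
Every candidate wins at least one matchup (Ruiz beats Singh; Rivera beats Ruiz; Ivanov beats Ruiz; Singh beats Osei; Kwan beats Singh; Osei beats Rivera), so there is no Condorcet loser.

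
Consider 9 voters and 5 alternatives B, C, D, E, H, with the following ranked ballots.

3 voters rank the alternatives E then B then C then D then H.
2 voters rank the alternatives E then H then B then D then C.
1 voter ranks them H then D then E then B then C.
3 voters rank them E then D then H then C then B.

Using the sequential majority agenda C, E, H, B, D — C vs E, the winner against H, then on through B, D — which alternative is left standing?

E

Round 1: C vs E — 0–9, E advances.
Round 2: E vs H — 8–1, E advances.
Round 3: E vs B — 9–0, E advances.
Round 4: E vs D — 8–1, E advances.
E survives the agenda.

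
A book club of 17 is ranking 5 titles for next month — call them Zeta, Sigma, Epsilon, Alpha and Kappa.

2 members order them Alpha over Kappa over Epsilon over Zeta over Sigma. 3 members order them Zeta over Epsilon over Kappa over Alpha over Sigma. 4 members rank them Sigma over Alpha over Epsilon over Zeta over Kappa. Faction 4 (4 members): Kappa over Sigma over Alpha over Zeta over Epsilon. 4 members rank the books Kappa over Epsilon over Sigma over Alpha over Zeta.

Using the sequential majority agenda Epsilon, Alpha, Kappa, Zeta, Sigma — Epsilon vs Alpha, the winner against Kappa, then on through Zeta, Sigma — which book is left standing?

Round 1: Epsilon vs Alpha — 7–10, Alpha advances.
Round 2: Alpha vs Kappa — 6–11, Kappa advances.
Round 3: Kappa vs Zeta — 10–7, Kappa advances.
Round 4: Kappa vs Sigma — 13–4, Kappa advances.
The agenda winner is Kappa.

Kappa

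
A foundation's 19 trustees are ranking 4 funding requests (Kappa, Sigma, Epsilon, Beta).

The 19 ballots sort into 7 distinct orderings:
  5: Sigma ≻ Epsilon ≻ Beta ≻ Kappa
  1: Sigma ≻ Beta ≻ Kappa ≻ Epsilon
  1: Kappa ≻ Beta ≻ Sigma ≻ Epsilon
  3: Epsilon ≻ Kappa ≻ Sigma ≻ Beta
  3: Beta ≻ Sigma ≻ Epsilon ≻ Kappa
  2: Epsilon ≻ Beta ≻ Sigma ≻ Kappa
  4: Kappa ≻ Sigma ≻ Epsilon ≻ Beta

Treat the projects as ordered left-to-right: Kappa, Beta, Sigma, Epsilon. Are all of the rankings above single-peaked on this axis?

Axis positions: Kappa=1, Beta=2, Sigma=3, Epsilon=4.
Bloc 1 (peak Sigma at position 3): ranking walks positions 3-4-2-1, expanding outward from the peak — single-peaked.
Bloc 2 (peak Sigma at position 3): ranking walks positions 3-2-1-4, expanding outward from the peak — single-peaked.
Bloc 3 (peak Kappa at position 1): ranking walks positions 1-2-3-4, expanding outward from the peak — single-peaked.
Bloc 4: ranking walks positions 4-1-3-2; Kappa is ranked above Sigma even though Sigma lies between Kappa and the peak Epsilon on the axis — preferences dip and rise again. Not single-peaked.
Bloc 5 (peak Beta at position 2): ranking walks positions 2-3-4-1, expanding outward from the peak — single-peaked.
Bloc 6: ranking walks positions 4-2-3-1; Beta is ranked above Sigma even though Sigma lies between Beta and the peak Epsilon on the axis — preferences dip and rise again. Not single-peaked.
Bloc 7: ranking walks positions 1-3-4-2; Sigma is ranked above Beta even though Beta lies between Sigma and the peak Kappa on the axis — preferences dip and rise again. Not single-peaked.
Bloc 4 violates single-peakedness, so the profile is not single-peaked on this axis.

no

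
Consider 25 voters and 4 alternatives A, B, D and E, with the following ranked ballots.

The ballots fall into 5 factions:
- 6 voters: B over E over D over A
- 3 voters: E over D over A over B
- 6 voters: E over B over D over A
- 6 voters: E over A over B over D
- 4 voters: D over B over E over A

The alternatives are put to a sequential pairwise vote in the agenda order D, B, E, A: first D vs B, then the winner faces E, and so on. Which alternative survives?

Round 1: D vs B — 7–18, B advances.
Round 2: B vs E — 10–15, E advances.
Round 3: E vs A — 25–0, E advances.
E survives the agenda.

E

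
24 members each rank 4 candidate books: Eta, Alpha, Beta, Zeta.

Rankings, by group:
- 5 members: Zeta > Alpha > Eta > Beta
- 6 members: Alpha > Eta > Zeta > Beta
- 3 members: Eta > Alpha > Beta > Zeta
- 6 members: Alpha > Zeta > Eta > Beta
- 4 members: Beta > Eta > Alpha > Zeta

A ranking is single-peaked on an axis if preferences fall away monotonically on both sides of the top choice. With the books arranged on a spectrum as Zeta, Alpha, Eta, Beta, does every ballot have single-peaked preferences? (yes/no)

yes

Axis positions: Zeta=1, Alpha=2, Eta=3, Beta=4.
Group 1 (peak Zeta at position 1): ranking walks positions 1-2-3-4, expanding outward from the peak — single-peaked.
Group 2 (peak Alpha at position 2): ranking walks positions 2-3-1-4, expanding outward from the peak — single-peaked.
Group 3 (peak Eta at position 3): ranking walks positions 3-2-4-1, expanding outward from the peak — single-peaked.
Group 4 (peak Alpha at position 2): ranking walks positions 2-1-3-4, expanding outward from the peak — single-peaked.
Group 5 (peak Beta at position 4): ranking walks positions 4-3-2-1, expanding outward from the peak — single-peaked.
Every ranking is single-peaked on this axis.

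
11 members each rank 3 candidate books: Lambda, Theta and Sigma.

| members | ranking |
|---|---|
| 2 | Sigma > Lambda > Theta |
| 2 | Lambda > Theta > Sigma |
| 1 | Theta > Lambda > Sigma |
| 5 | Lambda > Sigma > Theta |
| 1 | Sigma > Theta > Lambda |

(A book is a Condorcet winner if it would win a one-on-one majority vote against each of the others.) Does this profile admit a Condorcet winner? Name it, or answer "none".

Lambda

Head-to-head results (11 members):
Lambda vs Theta: Lambda, 9–2.
Lambda–Sigma: Lambda 8–3.
Theta vs Sigma: Sigma, 8–3.
Lambda defeats every rival head-to-head and is the Condorcet winner.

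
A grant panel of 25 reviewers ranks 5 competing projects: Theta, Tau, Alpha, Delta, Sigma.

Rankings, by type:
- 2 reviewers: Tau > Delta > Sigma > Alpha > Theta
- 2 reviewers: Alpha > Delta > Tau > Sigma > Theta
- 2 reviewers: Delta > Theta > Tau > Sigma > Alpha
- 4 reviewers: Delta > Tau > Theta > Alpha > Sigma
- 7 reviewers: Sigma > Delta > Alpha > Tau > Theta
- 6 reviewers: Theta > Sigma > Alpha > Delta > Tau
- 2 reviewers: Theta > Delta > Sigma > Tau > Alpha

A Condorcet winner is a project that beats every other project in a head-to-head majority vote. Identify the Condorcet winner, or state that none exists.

none

Head-to-head results (25 reviewers):
Theta vs Tau: 10 to 15, Tau.
Theta vs Alpha: Theta preferred on 2+4+6+2 = 14 ballots; Theta wins 14–11.
Theta vs Delta: Theta is ranked higher on 6+2 = 8 ballots, Delta on 17. Delta wins 17–8.
Theta vs Sigma: 2+4+6+2 = 14 for Theta, 11 for Sigma — Theta by 14–11.
Tau vs Alpha: Tau is ranked higher on 2+2+4+2 = 10 ballots, Alpha on 15. Alpha wins 15–10.
Tau vs Delta: 2 to 23, Delta.
Tau vs Sigma: 10 to 15, Sigma.
Alpha vs Delta: Alpha preferred on 2+6 = 8 ballots; Delta wins 17–8.
Alpha vs Sigma: Alpha is ranked higher on 2+4 = 6 ballots, Sigma on 19. Sigma wins 19–6.
Delta vs Sigma: 12 to 13, Sigma.
No project is unbeaten: Theta loses to Tau; Tau loses to Alpha; Alpha loses to Theta; Delta loses to Sigma; Sigma loses to Theta. In particular Theta → Alpha → Tau → Theta is a majority cycle — no Condorcet winner exists.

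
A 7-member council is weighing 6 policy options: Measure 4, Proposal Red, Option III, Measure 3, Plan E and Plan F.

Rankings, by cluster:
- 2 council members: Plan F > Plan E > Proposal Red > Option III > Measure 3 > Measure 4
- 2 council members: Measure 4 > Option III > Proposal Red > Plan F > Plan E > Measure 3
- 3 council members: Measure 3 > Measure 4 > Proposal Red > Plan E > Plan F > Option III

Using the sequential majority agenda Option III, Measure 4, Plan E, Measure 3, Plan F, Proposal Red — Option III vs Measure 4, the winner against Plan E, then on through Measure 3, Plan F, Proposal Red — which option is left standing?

Proposal Red

Round 1: Option III vs Measure 4 — 2–5, Measure 4 advances.
Round 2: Measure 4 vs Plan E — 5–2, Measure 4 advances.
Round 3: Measure 4 vs Measure 3 — 2–5, Measure 3 advances.
Round 4: Measure 3 vs Plan F — 3–4, Plan F advances.
Round 5: Plan F vs Proposal Red — 2–5, Proposal Red advances.
Proposal Red survives the agenda.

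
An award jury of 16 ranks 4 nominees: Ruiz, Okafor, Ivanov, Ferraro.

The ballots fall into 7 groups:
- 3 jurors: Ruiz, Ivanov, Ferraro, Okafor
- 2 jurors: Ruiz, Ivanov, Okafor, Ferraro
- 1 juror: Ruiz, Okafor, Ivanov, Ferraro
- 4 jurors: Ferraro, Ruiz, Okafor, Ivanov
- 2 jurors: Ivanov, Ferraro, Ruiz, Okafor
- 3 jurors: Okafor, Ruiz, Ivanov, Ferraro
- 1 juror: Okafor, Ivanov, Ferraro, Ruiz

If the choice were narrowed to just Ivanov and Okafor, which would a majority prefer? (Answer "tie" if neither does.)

Okafor

Ballots ranking Ivanov above Okafor: 3 + 2 + 2 = 7.
Ballots ranking Okafor above Ivanov: 16 − 7 = 9.
Okafor wins the head-to-head 9–7.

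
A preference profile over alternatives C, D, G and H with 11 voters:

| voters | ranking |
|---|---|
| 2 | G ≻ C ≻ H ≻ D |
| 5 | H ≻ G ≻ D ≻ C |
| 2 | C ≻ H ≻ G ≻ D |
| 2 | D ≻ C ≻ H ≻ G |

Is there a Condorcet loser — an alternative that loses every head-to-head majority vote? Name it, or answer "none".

Pairwise majorities:
C vs D: C is ranked higher on 2+2 = 4 ballots, D on 7. D wins 7–4.
C vs G: C is ranked higher on 2+2 = 4 ballots, G on 7. G wins 7–4.
C–H: C 6–5.
D vs G: G, 9–2.
D vs H: H, 9–2.
G vs H: G is ranked higher on 2 ballots, H on 9. H wins 9–2.
No alternative is winless: C beats H; D beats C; G beats C; H beats D. There is no Condorcet loser.

none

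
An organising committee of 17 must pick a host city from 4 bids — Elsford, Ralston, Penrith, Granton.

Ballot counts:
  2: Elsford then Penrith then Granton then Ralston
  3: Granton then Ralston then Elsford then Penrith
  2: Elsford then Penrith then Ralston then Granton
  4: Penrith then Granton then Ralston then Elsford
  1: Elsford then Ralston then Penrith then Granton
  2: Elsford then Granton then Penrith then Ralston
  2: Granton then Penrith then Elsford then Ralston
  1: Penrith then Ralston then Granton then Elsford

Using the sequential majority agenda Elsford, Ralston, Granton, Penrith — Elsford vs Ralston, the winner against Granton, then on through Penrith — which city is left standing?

Penrith

Round 1: Elsford vs Ralston — 9–8, Elsford advances.
Round 2: Elsford vs Granton — 7–10, Granton advances.
Round 3: Granton vs Penrith — 7–10, Penrith advances.
The agenda winner is Penrith.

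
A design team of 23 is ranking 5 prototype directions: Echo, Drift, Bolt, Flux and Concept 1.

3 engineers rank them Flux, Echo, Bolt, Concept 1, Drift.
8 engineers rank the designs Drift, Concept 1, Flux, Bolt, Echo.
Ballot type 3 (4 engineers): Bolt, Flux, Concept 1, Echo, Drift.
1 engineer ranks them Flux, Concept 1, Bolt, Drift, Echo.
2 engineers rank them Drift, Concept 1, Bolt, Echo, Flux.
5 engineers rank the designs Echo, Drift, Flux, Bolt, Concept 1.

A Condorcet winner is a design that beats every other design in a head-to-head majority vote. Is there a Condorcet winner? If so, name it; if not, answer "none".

none

Head-to-head results (23 engineers):
Echo vs Drift: Echo, 12–11.
Echo vs Bolt: Bolt wins 15–8.
Echo–Flux: Flux 16–7.
Echo vs Concept 1: Echo is ranked higher on 3+5 = 8 ballots, Concept 1 on 15. Concept 1 wins 15–8.
Drift vs Bolt: 15 to 8, Drift.
Drift vs Flux: Drift preferred on 8+2+5 = 15 ballots; Drift wins 15–8.
Drift vs Concept 1: Drift is ranked higher on 8+2+5 = 15 ballots, Concept 1 on 8. Drift wins 15–8.
Bolt vs Flux: 6 to 17, Flux.
Bolt vs Concept 1: Bolt preferred on 3+4+5 = 12 ballots; Bolt wins 12–11.
Flux vs Concept 1: Flux preferred on 3+4+1+5 = 13 ballots; Flux wins 13–10.
Every design loses at least once (Echo loses to Bolt; Drift loses to Echo; Bolt loses to Drift; Flux loses to Drift; Concept 1 loses to Drift). The majority relation contains the cycle Echo > Drift > Bolt > Echo, so there is no Condorcet winner.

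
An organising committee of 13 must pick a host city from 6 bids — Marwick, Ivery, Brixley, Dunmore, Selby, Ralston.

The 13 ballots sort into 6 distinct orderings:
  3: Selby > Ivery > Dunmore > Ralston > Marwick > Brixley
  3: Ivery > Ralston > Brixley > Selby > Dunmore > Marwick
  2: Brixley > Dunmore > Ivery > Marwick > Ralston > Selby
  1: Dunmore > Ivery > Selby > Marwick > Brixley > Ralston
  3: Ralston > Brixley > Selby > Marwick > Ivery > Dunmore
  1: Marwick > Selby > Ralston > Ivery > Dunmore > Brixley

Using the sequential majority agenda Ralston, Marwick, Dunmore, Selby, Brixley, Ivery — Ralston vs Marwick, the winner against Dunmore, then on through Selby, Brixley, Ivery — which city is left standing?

Round 1: Ralston vs Marwick — 9–4, Ralston advances.
Round 2: Ralston vs Dunmore — 7–6, Ralston advances.
Round 3: Ralston vs Selby — 8–5, Ralston advances.
Round 4: Ralston vs Brixley — 10–3, Ralston advances.
Round 5: Ralston vs Ivery — 4–9, Ivery advances.
Ivery survives the agenda.

Ivery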